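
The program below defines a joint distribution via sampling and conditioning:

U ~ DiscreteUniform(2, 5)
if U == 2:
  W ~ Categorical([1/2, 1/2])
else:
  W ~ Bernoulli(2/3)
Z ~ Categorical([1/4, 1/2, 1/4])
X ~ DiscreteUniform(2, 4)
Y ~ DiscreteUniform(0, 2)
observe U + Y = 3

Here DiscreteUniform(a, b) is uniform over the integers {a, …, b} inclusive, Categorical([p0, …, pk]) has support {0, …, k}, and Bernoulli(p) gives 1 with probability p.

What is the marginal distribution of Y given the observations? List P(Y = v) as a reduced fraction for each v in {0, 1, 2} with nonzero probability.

P(Y=0) = 1/2, P(Y=1) = 1/2

Enumerate traces; 36 have nonzero weight after conditioning:
  (U=2, W=0, Z=0, X=2, Y=1) weight 1/288
  (U=2, W=0, Z=0, X=3, Y=1) weight 1/288
  (U=2, W=0, Z=0, X=4, Y=1) weight 1/288
  (U=2, W=0, Z=1, X=2, Y=1) weight 1/144
  (U=2, W=0, Z=1, X=3, Y=1) weight 1/144
  (U=2, W=0, Z=1, X=4, Y=1) weight 1/144
  (U=2, W=0, Z=2, X=2, Y=1) weight 1/288
  (U=2, W=0, Z=2, X=3, Y=1) weight 1/288
  (U=3, W=0, Z=0, X=2, Y=0) weight 1/432
  … 27 more
Group by Y:
  weight(Y=0) = 1/12
  weight(Y=1) = 1/12
Total weight = 1/12 + 1/12 = 1/6
P(Y=0 | obs) = 1/12 / 1/6 = 1/2
P(Y=1 | obs) = 1/12 / 1/6 = 1/2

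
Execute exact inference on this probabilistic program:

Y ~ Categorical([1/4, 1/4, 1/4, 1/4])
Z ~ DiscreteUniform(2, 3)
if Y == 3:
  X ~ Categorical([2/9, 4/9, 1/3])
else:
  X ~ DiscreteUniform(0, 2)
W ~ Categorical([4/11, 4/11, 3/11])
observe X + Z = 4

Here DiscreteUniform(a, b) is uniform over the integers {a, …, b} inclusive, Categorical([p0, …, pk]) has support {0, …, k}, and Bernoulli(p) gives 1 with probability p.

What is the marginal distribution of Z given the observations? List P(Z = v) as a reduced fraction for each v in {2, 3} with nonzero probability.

Enumerate traces; 24 have nonzero weight after conditioning:
  (Y=0, Z=2, X=2, W=0) weight 1/66
  (Y=0, Z=2, X=2, W=1) weight 1/66
  (Y=0, Z=2, X=2, W=2) weight 1/88
  (Y=0, Z=3, X=1, W=0) weight 1/66
  (Y=0, Z=3, X=1, W=1) weight 1/66
  (Y=0, Z=3, X=1, W=2) weight 1/88
  (Y=1, Z=2, X=2, W=0) weight 1/66
  (Y=1, Z=2, X=2, W=1) weight 1/66
  … 16 more
Group by Z:
  weight(Z=2) = 1/6
  weight(Z=3) = 13/72
Total weight = 1/6 + 13/72 = 25/72
P(Z=2 | obs) = 1/6 / 25/72 = 12/25
P(Z=3 | obs) = 13/72 / 25/72 = 13/25

P(Z=2) = 12/25, P(Z=3) = 13/25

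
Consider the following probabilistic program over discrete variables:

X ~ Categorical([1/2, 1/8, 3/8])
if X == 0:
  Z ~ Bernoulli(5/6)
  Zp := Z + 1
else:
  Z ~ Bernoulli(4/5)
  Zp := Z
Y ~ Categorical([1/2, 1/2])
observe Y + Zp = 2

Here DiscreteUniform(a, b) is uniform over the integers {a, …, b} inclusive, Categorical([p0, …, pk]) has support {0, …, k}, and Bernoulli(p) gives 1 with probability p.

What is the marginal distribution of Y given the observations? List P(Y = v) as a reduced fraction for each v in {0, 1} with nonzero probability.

Enumerate traces; 4 have nonzero weight after conditioning:
  (X=0, Z=0, Y=1) weight 1/24
  (X=0, Z=1, Y=0) weight 5/24
  (X=1, Z=1, Y=1) weight 1/20
  (X=2, Z=1, Y=1) weight 3/20
Group by Y:
  weight(Y=0) = 5/24
  weight(Y=1) = 29/120
Total weight = 5/24 + 29/120 = 9/20
P(Y=0 | obs) = 5/24 / 9/20 = 25/54
P(Y=1 | obs) = 29/120 / 9/20 = 29/54

P(Y=0) = 25/54, P(Y=1) = 29/54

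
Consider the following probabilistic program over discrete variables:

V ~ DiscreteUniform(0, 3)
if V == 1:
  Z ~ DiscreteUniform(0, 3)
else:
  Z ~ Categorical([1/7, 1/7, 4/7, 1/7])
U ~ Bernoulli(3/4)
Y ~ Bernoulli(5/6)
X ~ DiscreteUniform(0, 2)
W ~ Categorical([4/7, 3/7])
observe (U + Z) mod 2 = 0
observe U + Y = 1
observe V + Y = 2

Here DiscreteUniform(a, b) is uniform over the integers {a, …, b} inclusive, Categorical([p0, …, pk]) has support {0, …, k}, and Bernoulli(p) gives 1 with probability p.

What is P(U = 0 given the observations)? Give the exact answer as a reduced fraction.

P(U = 0 | obs) = 35/47

Enumerate traces; 24 have nonzero weight after conditioning:
  (V=1, Z=0, U=0, Y=1, X=0, W=0) weight 5/2016
  (V=1, Z=0, U=0, Y=1, X=0, W=1) weight 5/2688
  (V=1, Z=0, U=0, Y=1, X=1, W=0) weight 5/2016
  (V=1, Z=0, U=0, Y=1, X=1, W=1) weight 5/2688
  (V=1, Z=0, U=0, Y=1, X=2, W=0) weight 5/2016
  (V=1, Z=0, U=0, Y=1, X=2, W=1) weight 5/2688
  (V=1, Z=2, U=0, Y=1, X=0, W=0) weight 5/2016
  (V=1, Z=2, U=0, Y=1, X=0, W=1) weight 5/2688
  (V=2, Z=1, U=1, Y=0, X=0, W=0) weight 1/1176
  … 15 more
Group by U:
  weight(U=0) = 5/192
  weight(U=1) = 1/112
Total weight = 5/192 + 1/112 = 47/1344
P(U=0 | obs) = 5/192 / 47/1344 = 35/47
P(U=1 | obs) = 1/112 / 47/1344 = 12/47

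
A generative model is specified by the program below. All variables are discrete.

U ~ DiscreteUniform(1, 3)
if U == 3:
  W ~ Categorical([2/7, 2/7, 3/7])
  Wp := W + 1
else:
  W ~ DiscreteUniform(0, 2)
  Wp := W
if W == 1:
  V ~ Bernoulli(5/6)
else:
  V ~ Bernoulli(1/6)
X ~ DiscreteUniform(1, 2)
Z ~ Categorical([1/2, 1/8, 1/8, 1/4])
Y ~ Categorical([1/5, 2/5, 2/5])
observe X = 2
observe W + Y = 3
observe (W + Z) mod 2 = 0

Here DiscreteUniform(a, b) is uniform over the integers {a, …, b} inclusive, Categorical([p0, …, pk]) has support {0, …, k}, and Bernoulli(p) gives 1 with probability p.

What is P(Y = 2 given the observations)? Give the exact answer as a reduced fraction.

P(Y = 2 | obs) = 12/35

Enumerate traces; 24 have nonzero weight after conditioning:
  (U=1, W=1, V=0, X=2, Z=1, Y=2) weight 1/2160
  (U=1, W=1, V=0, X=2, Z=3, Y=2) weight 1/1080
  (U=1, W=1, V=1, X=2, Z=1, Y=2) weight 1/432
  (U=1, W=1, V=1, X=2, Z=3, Y=2) weight 1/216
  (U=1, W=2, V=0, X=2, Z=0, Y=1) weight 1/108
  (U=1, W=2, V=0, X=2, Z=2, Y=1) weight 1/432
  (U=1, W=2, V=1, X=2, Z=0, Y=1) weight 1/540
  (U=1, W=2, V=1, X=2, Z=2, Y=1) weight 1/2160
  … 16 more
Group by Y:
  weight(Y=1) = 23/504
  weight(Y=2) = 1/42
Total weight = 23/504 + 1/42 = 5/72
P(Y=1 | obs) = 23/504 / 5/72 = 23/35
P(Y=2 | obs) = 1/42 / 5/72 = 12/35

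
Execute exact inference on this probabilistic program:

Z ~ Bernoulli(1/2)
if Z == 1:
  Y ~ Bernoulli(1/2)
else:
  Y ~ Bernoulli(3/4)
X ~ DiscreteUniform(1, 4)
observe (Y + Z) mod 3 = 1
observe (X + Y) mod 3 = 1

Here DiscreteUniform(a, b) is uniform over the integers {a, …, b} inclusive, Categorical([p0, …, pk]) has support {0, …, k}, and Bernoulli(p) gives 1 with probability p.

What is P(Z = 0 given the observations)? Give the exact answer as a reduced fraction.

Enumerate traces; 3 have nonzero weight after conditioning:
  (Z=0, Y=1, X=3) weight 3/32
  (Z=1, Y=0, X=1) weight 1/16
  (Z=1, Y=0, X=4) weight 1/16
Group by Z:
  weight(Z=0) = 3/32
  weight(Z=1) = 1/8
Total weight = 3/32 + 1/8 = 7/32
P(Z=0 | obs) = 3/32 / 7/32 = 3/7
P(Z=1 | obs) = 1/8 / 7/32 = 4/7

P(Z = 0 | obs) = 3/7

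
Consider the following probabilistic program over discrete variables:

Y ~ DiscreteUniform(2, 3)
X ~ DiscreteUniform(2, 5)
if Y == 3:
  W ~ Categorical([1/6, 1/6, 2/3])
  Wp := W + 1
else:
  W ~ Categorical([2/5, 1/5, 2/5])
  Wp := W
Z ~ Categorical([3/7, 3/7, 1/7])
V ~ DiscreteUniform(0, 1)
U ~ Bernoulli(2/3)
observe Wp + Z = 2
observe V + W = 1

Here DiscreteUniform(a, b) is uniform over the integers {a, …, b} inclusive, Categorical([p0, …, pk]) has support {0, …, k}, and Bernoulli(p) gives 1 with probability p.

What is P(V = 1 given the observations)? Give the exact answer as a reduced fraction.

P(V = 1 | obs) = 9/20

Enumerate traces; 32 have nonzero weight after conditioning:
  (Y=2, X=2, W=0, Z=2, V=1, U=0) weight 1/840
  (Y=2, X=2, W=0, Z=2, V=1, U=1) weight 1/420
  (Y=2, X=2, W=1, Z=1, V=0, U=0) weight 1/560
  (Y=2, X=2, W=1, Z=1, V=0, U=1) weight 1/280
  (Y=2, X=3, W=0, Z=2, V=1, U=0) weight 1/840
  (Y=2, X=3, W=0, Z=2, V=1, U=1) weight 1/420
  (Y=2, X=3, W=1, Z=1, V=0, U=0) weight 1/560
  (Y=2, X=3, W=1, Z=1, V=0, U=1) weight 1/280
  … 24 more
Group by V:
  weight(V=0) = 11/280
  weight(V=1) = 9/280
Total weight = 11/280 + 9/280 = 1/14
P(V=0 | obs) = 11/280 / 1/14 = 11/20
P(V=1 | obs) = 9/280 / 1/14 = 9/20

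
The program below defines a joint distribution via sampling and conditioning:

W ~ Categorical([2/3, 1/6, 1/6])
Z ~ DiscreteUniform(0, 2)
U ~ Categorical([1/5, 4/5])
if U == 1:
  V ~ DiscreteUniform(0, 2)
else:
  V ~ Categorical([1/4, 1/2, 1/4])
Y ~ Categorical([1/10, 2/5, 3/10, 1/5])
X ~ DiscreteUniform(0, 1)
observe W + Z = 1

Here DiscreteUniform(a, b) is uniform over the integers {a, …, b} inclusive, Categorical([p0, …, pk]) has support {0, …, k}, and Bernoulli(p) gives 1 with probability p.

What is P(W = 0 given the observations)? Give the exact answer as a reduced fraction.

Enumerate traces; 96 have nonzero weight after conditioning:
  (W=0, Z=1, U=0, V=0, Y=0, X=0) weight 1/1800
  (W=0, Z=1, U=0, V=0, Y=0, X=1) weight 1/1800
  (W=0, Z=1, U=0, V=0, Y=1, X=0) weight 1/450
  (W=0, Z=1, U=0, V=0, Y=1, X=1) weight 1/450
  (W=0, Z=1, U=0, V=0, Y=2, X=0) weight 1/600
  (W=0, Z=1, U=0, V=0, Y=2, X=1) weight 1/600
  (W=0, Z=1, U=0, V=0, Y=3, X=0) weight 1/900
  (W=0, Z=1, U=0, V=0, Y=3, X=1) weight 1/900
  (W=1, Z=0, U=0, V=0, Y=0, X=0) weight 1/7200
  … 87 more
Group by W:
  weight(W=0) = 2/9
  weight(W=1) = 1/18
Total weight = 2/9 + 1/18 = 5/18
P(W=0 | obs) = 2/9 / 5/18 = 4/5
P(W=1 | obs) = 1/18 / 5/18 = 1/5

P(W = 0 | obs) = 4/5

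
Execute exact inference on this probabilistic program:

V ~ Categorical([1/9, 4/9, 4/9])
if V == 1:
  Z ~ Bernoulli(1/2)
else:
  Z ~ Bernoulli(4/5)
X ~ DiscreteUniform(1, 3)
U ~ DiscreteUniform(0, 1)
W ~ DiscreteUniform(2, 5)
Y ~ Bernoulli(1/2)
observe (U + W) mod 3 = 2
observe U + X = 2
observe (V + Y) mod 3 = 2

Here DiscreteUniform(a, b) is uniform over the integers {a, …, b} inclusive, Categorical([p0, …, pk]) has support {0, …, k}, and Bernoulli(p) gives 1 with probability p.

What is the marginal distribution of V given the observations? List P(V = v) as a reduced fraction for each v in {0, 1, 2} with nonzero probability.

P(V=1) = 1/2, P(V=2) = 1/2

Enumerate traces; 12 have nonzero weight after conditioning:
  (V=1, Z=0, X=1, U=1, W=4, Y=1) weight 1/216
  (V=1, Z=0, X=2, U=0, W=2, Y=1) weight 1/216
  (V=1, Z=0, X=2, U=0, W=5, Y=1) weight 1/216
  (V=1, Z=1, X=1, U=1, W=4, Y=1) weight 1/216
  (V=1, Z=1, X=2, U=0, W=2, Y=1) weight 1/216
  (V=1, Z=1, X=2, U=0, W=5, Y=1) weight 1/216
  (V=2, Z=0, X=1, U=1, W=4, Y=0) weight 1/540
  (V=2, Z=0, X=2, U=0, W=2, Y=0) weight 1/540
  … 4 more
Group by V:
  weight(V=1) = 1/36
  weight(V=2) = 1/36
Total weight = 1/36 + 1/36 = 1/18
P(V=1 | obs) = 1/36 / 1/18 = 1/2
P(V=2 | obs) = 1/36 / 1/18 = 1/2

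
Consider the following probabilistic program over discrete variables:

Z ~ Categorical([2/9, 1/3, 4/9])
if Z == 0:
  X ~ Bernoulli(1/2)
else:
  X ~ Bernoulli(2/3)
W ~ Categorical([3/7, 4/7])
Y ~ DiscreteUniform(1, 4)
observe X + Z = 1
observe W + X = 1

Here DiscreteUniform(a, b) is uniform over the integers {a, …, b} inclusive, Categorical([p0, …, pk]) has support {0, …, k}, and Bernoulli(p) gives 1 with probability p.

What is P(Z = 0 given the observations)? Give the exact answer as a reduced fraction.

P(Z = 0 | obs) = 3/7

Enumerate traces; 8 have nonzero weight after conditioning:
  (Z=0, X=1, W=0, Y=1) weight 1/84
  (Z=0, X=1, W=0, Y=2) weight 1/84
  (Z=0, X=1, W=0, Y=3) weight 1/84
  (Z=0, X=1, W=0, Y=4) weight 1/84
  (Z=1, X=0, W=1, Y=1) weight 1/63
  (Z=1, X=0, W=1, Y=2) weight 1/63
  (Z=1, X=0, W=1, Y=3) weight 1/63
  (Z=1, X=0, W=1, Y=4) weight 1/63
Group by Z:
  weight(Z=0) = 1/21
  weight(Z=1) = 4/63
Total weight = 1/21 + 4/63 = 1/9
P(Z=0 | obs) = 1/21 / 1/9 = 3/7
P(Z=1 | obs) = 4/63 / 1/9 = 4/7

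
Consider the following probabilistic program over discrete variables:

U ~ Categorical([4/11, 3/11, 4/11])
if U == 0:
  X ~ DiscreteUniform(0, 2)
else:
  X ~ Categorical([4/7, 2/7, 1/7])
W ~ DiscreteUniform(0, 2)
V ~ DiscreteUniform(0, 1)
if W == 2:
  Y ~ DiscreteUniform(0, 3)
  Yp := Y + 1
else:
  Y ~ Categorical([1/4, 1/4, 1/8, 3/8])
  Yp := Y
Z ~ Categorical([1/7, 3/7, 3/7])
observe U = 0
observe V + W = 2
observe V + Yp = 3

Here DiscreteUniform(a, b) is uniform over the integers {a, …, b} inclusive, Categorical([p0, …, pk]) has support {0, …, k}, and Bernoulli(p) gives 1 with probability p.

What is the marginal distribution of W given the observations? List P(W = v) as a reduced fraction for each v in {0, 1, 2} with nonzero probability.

Enumerate traces; 18 have nonzero weight after conditioning:
  (U=0, X=0, W=1, V=1, Y=2, Z=0) weight 1/2772
  (U=0, X=0, W=1, V=1, Y=2, Z=1) weight 1/924
  (U=0, X=0, W=1, V=1, Y=2, Z=2) weight 1/924
  (U=0, X=0, W=2, V=0, Y=2, Z=0) weight 1/1386
  (U=0, X=0, W=2, V=0, Y=2, Z=1) weight 1/462
  (U=0, X=0, W=2, V=0, Y=2, Z=2) weight 1/462
  (U=0, X=1, W=1, V=1, Y=2, Z=0) weight 1/2772
  (U=0, X=1, W=1, V=1, Y=2, Z=1) weight 1/924
  … 10 more
Group by W:
  weight(W=1) = 1/132
  weight(W=2) = 1/66
Total weight = 1/132 + 1/66 = 1/44
P(W=1 | obs) = 1/132 / 1/44 = 1/3
P(W=2 | obs) = 1/66 / 1/44 = 2/3

P(W=1) = 1/3, P(W=2) = 2/3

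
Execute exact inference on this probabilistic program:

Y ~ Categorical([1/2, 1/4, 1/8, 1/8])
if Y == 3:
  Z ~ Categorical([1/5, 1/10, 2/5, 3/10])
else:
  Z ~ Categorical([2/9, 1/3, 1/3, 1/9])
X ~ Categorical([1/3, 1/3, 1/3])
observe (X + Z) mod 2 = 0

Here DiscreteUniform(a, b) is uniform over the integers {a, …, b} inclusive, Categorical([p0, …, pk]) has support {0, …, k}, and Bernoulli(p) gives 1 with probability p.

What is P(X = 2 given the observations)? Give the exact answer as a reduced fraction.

P(X = 2 | obs) = 101/281

Enumerate traces; 24 have nonzero weight after conditioning:
  (Y=0, Z=0, X=0) weight 1/27
  (Y=0, Z=0, X=2) weight 1/27
  (Y=0, Z=1, X=1) weight 1/18
  (Y=0, Z=2, X=0) weight 1/18
  (Y=0, Z=2, X=2) weight 1/18
  (Y=0, Z=3, X=1) weight 1/54
  (Y=1, Z=0, X=0) weight 1/54
  (Y=1, Z=0, X=2) weight 1/54
  … 16 more
Group by X:
  weight(X=0) = 101/540
  weight(X=1) = 79/540
  weight(X=2) = 101/540
Total weight = 101/540 + 79/540 + 101/540 = 281/540
P(X=0 | obs) = 101/540 / 281/540 = 101/281
P(X=1 | obs) = 79/540 / 281/540 = 79/281
P(X=2 | obs) = 101/540 / 281/540 = 101/281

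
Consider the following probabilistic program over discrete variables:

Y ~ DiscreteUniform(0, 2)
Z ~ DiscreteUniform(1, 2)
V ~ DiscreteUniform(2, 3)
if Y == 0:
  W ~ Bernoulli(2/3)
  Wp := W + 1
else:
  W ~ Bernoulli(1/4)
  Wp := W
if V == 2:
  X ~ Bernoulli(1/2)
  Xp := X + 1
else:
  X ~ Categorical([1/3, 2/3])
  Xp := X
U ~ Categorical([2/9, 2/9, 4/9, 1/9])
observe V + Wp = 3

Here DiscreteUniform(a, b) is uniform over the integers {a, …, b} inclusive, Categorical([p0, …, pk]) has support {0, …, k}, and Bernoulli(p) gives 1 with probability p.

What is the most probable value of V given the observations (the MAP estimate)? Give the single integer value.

argmax_v P(V = v | obs) = 3

Enumerate traces; 80 have nonzero weight after conditioning:
  (Y=0, Z=1, V=2, W=0, X=0, U=0) weight 1/324
  (Y=0, Z=1, V=2, W=0, X=0, U=1) weight 1/324
  (Y=0, Z=1, V=2, W=0, X=0, U=2) weight 1/162
  (Y=0, Z=1, V=2, W=0, X=0, U=3) weight 1/648
  (Y=0, Z=1, V=2, W=0, X=1, U=0) weight 1/324
  (Y=0, Z=1, V=2, W=0, X=1, U=1) weight 1/324
  (Y=0, Z=1, V=2, W=0, X=1, U=2) weight 1/162
  (Y=0, Z=1, V=2, W=0, X=1, U=3) weight 1/648
  (Y=1, Z=1, V=3, W=0, X=0, U=0) weight 1/216
  … 71 more
Group by V:
  weight(V=2) = 5/36
  weight(V=3) = 1/4
Total weight = 5/36 + 1/4 = 7/18
P(V=2 | obs) = 5/36 / 7/18 = 5/14
P(V=3 | obs) = 1/4 / 7/18 = 9/14
argmax = 3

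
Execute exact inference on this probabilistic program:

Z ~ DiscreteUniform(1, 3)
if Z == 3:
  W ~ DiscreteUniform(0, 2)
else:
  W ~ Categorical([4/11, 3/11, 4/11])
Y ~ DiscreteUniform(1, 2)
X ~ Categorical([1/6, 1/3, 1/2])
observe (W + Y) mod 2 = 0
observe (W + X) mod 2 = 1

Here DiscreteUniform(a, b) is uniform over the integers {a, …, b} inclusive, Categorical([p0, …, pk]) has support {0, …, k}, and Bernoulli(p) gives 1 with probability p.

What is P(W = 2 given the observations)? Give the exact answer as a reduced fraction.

Enumerate traces; 12 have nonzero weight after conditioning:
  (Z=1, W=0, Y=2, X=1) weight 2/99
  (Z=1, W=1, Y=1, X=0) weight 1/132
  (Z=1, W=1, Y=1, X=2) weight 1/44
  (Z=1, W=2, Y=2, X=1) weight 2/99
  (Z=2, W=0, Y=2, X=1) weight 2/99
  (Z=2, W=1, Y=1, X=0) weight 1/132
  (Z=2, W=1, Y=1, X=2) weight 1/44
  (Z=2, W=2, Y=2, X=1) weight 2/99
  … 4 more
Group by W:
  weight(W=0) = 35/594
  weight(W=1) = 29/297
  weight(W=2) = 35/594
Total weight = 35/594 + 29/297 + 35/594 = 64/297
P(W=0 | obs) = 35/594 / 64/297 = 35/128
P(W=1 | obs) = 29/297 / 64/297 = 29/64
P(W=2 | obs) = 35/594 / 64/297 = 35/128

P(W = 2 | obs) = 35/128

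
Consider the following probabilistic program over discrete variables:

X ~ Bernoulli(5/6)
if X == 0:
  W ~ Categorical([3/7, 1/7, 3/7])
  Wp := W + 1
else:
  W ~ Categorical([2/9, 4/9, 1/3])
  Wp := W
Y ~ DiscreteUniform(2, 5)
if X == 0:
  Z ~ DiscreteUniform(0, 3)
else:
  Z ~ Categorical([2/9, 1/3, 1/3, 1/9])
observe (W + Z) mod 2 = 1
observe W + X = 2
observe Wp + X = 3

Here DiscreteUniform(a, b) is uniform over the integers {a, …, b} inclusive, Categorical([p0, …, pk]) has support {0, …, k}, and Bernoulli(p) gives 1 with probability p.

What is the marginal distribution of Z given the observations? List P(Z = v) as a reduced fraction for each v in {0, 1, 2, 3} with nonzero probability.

Enumerate traces; 8 have nonzero weight after conditioning:
  (X=0, W=2, Y=2, Z=1) weight 1/224
  (X=0, W=2, Y=2, Z=3) weight 1/224
  (X=0, W=2, Y=3, Z=1) weight 1/224
  (X=0, W=2, Y=3, Z=3) weight 1/224
  (X=0, W=2, Y=4, Z=1) weight 1/224
  (X=0, W=2, Y=4, Z=3) weight 1/224
  (X=0, W=2, Y=5, Z=1) weight 1/224
  (X=0, W=2, Y=5, Z=3) weight 1/224
Group by Z:
  weight(Z=1) = 1/56
  weight(Z=3) = 1/56
Total weight = 1/56 + 1/56 = 1/28
P(Z=1 | obs) = 1/56 / 1/28 = 1/2
P(Z=3 | obs) = 1/56 / 1/28 = 1/2

P(Z=1) = 1/2, P(Z=3) = 1/2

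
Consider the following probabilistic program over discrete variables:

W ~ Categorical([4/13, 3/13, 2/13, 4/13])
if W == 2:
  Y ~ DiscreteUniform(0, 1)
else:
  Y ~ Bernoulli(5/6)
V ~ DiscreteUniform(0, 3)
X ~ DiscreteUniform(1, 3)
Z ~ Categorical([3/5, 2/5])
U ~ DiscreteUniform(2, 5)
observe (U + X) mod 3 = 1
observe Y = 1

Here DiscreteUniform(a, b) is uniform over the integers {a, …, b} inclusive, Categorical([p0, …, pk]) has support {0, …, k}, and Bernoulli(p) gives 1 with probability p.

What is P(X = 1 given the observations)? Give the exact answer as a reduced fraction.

P(X = 1 | obs) = 1/4

Enumerate traces; 128 have nonzero weight after conditioning:
  (W=0, Y=1, V=0, X=1, Z=0, U=3) weight 1/312
  (W=0, Y=1, V=0, X=1, Z=1, U=3) weight 1/468
  (W=0, Y=1, V=0, X=2, Z=0, U=2) weight 1/312
  (W=0, Y=1, V=0, X=2, Z=0, U=5) weight 1/312
  (W=0, Y=1, V=0, X=2, Z=1, U=2) weight 1/468
  (W=0, Y=1, V=0, X=2, Z=1, U=5) weight 1/468
  (W=0, Y=1, V=0, X=3, Z=0, U=4) weight 1/312
  (W=0, Y=1, V=0, X=3, Z=1, U=4) weight 1/468
  … 120 more
Group by X:
  weight(X=1) = 61/936
  weight(X=2) = 61/468
  weight(X=3) = 61/936
Total weight = 61/936 + 61/468 + 61/936 = 61/234
P(X=1 | obs) = 61/936 / 61/234 = 1/4
P(X=2 | obs) = 61/468 / 61/234 = 1/2
P(X=3 | obs) = 61/936 / 61/234 = 1/4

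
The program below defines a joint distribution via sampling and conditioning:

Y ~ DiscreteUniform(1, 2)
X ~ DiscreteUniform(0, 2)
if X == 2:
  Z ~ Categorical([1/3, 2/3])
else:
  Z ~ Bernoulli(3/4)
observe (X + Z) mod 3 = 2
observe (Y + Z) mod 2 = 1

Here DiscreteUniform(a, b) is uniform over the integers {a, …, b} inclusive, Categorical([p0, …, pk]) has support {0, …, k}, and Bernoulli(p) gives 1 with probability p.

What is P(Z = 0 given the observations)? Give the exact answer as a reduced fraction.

Enumerate traces; 2 have nonzero weight after conditioning:
  (Y=1, X=2, Z=0) weight 1/18
  (Y=2, X=1, Z=1) weight 1/8
Group by Z:
  weight(Z=0) = 1/18
  weight(Z=1) = 1/8
Total weight = 1/18 + 1/8 = 13/72
P(Z=0 | obs) = 1/18 / 13/72 = 4/13
P(Z=1 | obs) = 1/8 / 13/72 = 9/13

P(Z = 0 | obs) = 4/13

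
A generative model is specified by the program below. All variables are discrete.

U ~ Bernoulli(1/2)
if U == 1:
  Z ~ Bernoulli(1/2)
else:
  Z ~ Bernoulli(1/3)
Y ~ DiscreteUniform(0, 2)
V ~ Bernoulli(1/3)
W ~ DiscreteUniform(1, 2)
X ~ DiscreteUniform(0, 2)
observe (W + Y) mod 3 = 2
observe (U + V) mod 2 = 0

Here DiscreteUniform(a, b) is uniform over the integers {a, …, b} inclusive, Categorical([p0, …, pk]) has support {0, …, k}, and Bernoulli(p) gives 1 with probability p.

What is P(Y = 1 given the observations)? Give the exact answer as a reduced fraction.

Enumerate traces; 24 have nonzero weight after conditioning:
  (U=0, Z=0, Y=0, V=0, W=2, X=0) weight 1/81
  (U=0, Z=0, Y=0, V=0, W=2, X=1) weight 1/81
  (U=0, Z=0, Y=0, V=0, W=2, X=2) weight 1/81
  (U=0, Z=0, Y=1, V=0, W=1, X=0) weight 1/81
  (U=0, Z=0, Y=1, V=0, W=1, X=1) weight 1/81
  (U=0, Z=0, Y=1, V=0, W=1, X=2) weight 1/81
  (U=0, Z=1, Y=0, V=0, W=2, X=0) weight 1/162
  (U=0, Z=1, Y=0, V=0, W=2, X=1) weight 1/162
  … 16 more
Group by Y:
  weight(Y=0) = 1/12
  weight(Y=1) = 1/12
Total weight = 1/12 + 1/12 = 1/6
P(Y=0 | obs) = 1/12 / 1/6 = 1/2
P(Y=1 | obs) = 1/12 / 1/6 = 1/2

P(Y = 1 | obs) = 1/2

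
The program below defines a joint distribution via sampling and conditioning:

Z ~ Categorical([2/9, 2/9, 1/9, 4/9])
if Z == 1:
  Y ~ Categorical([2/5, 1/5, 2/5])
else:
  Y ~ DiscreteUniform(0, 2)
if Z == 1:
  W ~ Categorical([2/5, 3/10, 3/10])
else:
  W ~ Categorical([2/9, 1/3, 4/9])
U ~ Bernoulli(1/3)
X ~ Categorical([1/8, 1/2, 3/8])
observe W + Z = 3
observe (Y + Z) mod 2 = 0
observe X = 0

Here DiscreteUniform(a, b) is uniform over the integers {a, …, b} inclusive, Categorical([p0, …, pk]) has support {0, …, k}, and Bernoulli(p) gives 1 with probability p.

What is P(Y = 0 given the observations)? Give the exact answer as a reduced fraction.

P(Y = 0 | obs) = 75/431

Enumerate traces; 8 have nonzero weight after conditioning:
  (Z=1, Y=1, W=2, U=0, X=0) weight 1/900
  (Z=1, Y=1, W=2, U=1, X=0) weight 1/1800
  (Z=2, Y=0, W=1, U=0, X=0) weight 1/972
  (Z=2, Y=0, W=1, U=1, X=0) weight 1/1944
  (Z=2, Y=2, W=1, U=0, X=0) weight 1/972
  (Z=2, Y=2, W=1, U=1, X=0) weight 1/1944
  (Z=3, Y=1, W=0, U=0, X=0) weight 2/729
  (Z=3, Y=1, W=0, U=1, X=0) weight 1/729
Group by Y:
  weight(Y=0) = 1/648
  weight(Y=1) = 281/48600
  weight(Y=2) = 1/648
Total weight = 1/648 + 281/48600 + 1/648 = 431/48600
P(Y=0 | obs) = 1/648 / 431/48600 = 75/431
P(Y=1 | obs) = 281/48600 / 431/48600 = 281/431
P(Y=2 | obs) = 1/648 / 431/48600 = 75/431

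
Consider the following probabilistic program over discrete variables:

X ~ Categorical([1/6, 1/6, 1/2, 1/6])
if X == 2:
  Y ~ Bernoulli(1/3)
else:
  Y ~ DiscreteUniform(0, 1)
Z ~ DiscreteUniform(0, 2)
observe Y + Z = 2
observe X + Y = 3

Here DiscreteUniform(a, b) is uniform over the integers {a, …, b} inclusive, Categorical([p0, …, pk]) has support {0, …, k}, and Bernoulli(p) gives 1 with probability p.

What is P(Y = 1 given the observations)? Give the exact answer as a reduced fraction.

P(Y = 1 | obs) = 2/3

Enumerate traces; 2 have nonzero weight after conditioning:
  (X=2, Y=1, Z=1) weight 1/18
  (X=3, Y=0, Z=2) weight 1/36
Group by Y:
  weight(Y=0) = 1/36
  weight(Y=1) = 1/18
Total weight = 1/36 + 1/18 = 1/12
P(Y=0 | obs) = 1/36 / 1/12 = 1/3
P(Y=1 | obs) = 1/18 / 1/12 = 2/3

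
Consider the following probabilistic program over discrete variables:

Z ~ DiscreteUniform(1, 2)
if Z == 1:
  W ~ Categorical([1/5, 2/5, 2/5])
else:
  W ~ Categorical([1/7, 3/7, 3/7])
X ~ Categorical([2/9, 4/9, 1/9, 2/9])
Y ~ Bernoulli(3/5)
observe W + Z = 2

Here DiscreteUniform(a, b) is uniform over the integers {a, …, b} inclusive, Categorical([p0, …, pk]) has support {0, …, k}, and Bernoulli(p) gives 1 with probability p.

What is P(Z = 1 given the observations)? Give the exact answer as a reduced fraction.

Enumerate traces; 16 have nonzero weight after conditioning:
  (Z=1, W=1, X=0, Y=0) weight 4/225
  (Z=1, W=1, X=0, Y=1) weight 2/75
  (Z=1, W=1, X=1, Y=0) weight 8/225
  (Z=1, W=1, X=1, Y=1) weight 4/75
  (Z=1, W=1, X=2, Y=0) weight 2/225
  (Z=1, W=1, X=2, Y=1) weight 1/75
  (Z=1, W=1, X=3, Y=0) weight 4/225
  (Z=1, W=1, X=3, Y=1) weight 2/75
  (Z=2, W=0, X=0, Y=0) weight 2/315
  … 7 more
Group by Z:
  weight(Z=1) = 1/5
  weight(Z=2) = 1/14
Total weight = 1/5 + 1/14 = 19/70
P(Z=1 | obs) = 1/5 / 19/70 = 14/19
P(Z=2 | obs) = 1/14 / 19/70 = 5/19

P(Z = 1 | obs) = 14/19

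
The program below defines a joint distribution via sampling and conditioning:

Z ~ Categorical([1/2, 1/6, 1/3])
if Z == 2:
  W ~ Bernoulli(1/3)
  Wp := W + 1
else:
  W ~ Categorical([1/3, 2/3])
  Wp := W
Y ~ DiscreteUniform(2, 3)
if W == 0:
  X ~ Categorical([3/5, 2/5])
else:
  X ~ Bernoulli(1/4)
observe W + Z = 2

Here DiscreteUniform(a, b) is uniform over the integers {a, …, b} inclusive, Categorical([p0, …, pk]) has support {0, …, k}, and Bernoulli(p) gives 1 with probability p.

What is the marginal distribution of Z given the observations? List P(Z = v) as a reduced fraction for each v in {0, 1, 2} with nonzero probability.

P(Z=1) = 1/3, P(Z=2) = 2/3

Enumerate traces; 8 have nonzero weight after conditioning:
  (Z=1, W=1, Y=2, X=0) weight 1/24
  (Z=1, W=1, Y=2, X=1) weight 1/72
  (Z=1, W=1, Y=3, X=0) weight 1/24
  (Z=1, W=1, Y=3, X=1) weight 1/72
  (Z=2, W=0, Y=2, X=0) weight 1/15
  (Z=2, W=0, Y=2, X=1) weight 2/45
  (Z=2, W=0, Y=3, X=0) weight 1/15
  (Z=2, W=0, Y=3, X=1) weight 2/45
Group by Z:
  weight(Z=1) = 1/9
  weight(Z=2) = 2/9
Total weight = 1/9 + 2/9 = 1/3
P(Z=1 | obs) = 1/9 / 1/3 = 1/3
P(Z=2 | obs) = 2/9 / 1/3 = 2/3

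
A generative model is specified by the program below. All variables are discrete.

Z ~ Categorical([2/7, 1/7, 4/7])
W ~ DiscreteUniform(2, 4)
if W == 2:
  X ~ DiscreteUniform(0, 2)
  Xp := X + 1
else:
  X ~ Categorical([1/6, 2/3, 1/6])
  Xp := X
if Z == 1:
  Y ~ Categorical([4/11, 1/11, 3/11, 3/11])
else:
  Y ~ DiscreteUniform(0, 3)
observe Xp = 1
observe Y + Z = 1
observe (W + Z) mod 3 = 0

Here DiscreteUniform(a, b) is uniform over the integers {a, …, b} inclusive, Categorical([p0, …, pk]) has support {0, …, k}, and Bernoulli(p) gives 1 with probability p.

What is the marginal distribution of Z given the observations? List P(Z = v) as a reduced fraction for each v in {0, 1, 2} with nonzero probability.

Enumerate traces; 2 have nonzero weight after conditioning:
  (Z=0, W=3, X=1, Y=1) weight 1/63
  (Z=1, W=2, X=0, Y=0) weight 4/693
Group by Z:
  weight(Z=0) = 1/63
  weight(Z=1) = 4/693
Total weight = 1/63 + 4/693 = 5/231
P(Z=0 | obs) = 1/63 / 5/231 = 11/15
P(Z=1 | obs) = 4/693 / 5/231 = 4/15

P(Z=0) = 11/15, P(Z=1) = 4/15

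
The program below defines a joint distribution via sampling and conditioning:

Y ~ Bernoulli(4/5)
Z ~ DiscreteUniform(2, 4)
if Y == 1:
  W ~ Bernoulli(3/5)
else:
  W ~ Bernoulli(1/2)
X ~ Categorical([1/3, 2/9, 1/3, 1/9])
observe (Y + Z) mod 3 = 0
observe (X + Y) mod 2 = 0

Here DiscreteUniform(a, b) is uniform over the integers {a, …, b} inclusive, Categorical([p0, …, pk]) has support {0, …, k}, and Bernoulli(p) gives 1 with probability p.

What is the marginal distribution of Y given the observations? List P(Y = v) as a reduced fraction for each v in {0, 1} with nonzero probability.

P(Y=0) = 1/3, P(Y=1) = 2/3

Enumerate traces; 8 have nonzero weight after conditioning:
  (Y=0, Z=3, W=0, X=0) weight 1/90
  (Y=0, Z=3, W=0, X=2) weight 1/90
  (Y=0, Z=3, W=1, X=0) weight 1/90
  (Y=0, Z=3, W=1, X=2) weight 1/90
  (Y=1, Z=2, W=0, X=1) weight 16/675
  (Y=1, Z=2, W=0, X=3) weight 8/675
  (Y=1, Z=2, W=1, X=1) weight 8/225
  (Y=1, Z=2, W=1, X=3) weight 4/225
Group by Y:
  weight(Y=0) = 2/45
  weight(Y=1) = 4/45
Total weight = 2/45 + 4/45 = 2/15
P(Y=0 | obs) = 2/45 / 2/15 = 1/3
P(Y=1 | obs) = 4/45 / 2/15 = 2/3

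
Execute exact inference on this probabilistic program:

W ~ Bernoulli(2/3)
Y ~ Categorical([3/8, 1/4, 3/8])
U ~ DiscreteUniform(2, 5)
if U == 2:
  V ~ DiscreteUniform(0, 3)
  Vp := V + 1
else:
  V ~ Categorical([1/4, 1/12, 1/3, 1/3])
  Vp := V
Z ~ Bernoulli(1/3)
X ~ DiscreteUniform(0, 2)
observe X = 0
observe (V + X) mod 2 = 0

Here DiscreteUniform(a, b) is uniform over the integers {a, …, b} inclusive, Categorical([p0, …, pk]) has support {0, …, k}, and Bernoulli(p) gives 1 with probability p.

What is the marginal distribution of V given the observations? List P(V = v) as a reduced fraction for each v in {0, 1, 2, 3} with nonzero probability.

Enumerate traces; 96 have nonzero weight after conditioning:
  (W=0, Y=0, U=2, V=0, Z=0, X=0) weight 1/576
  (W=0, Y=0, U=2, V=0, Z=1, X=0) weight 1/1152
  (W=0, Y=0, U=2, V=2, Z=0, X=0) weight 1/576
  (W=0, Y=0, U=2, V=2, Z=1, X=0) weight 1/1152
  (W=0, Y=0, U=3, V=0, Z=0, X=0) weight 1/576
  (W=0, Y=0, U=3, V=0, Z=1, X=0) weight 1/1152
  (W=0, Y=0, U=3, V=2, Z=0, X=0) weight 1/432
  (W=0, Y=0, U=3, V=2, Z=1, X=0) weight 1/864
  … 88 more
Group by V:
  weight(V=0) = 1/12
  weight(V=2) = 5/48
Total weight = 1/12 + 5/48 = 3/16
P(V=0 | obs) = 1/12 / 3/16 = 4/9
P(V=2 | obs) = 5/48 / 3/16 = 5/9

P(V=0) = 4/9, P(V=2) = 5/9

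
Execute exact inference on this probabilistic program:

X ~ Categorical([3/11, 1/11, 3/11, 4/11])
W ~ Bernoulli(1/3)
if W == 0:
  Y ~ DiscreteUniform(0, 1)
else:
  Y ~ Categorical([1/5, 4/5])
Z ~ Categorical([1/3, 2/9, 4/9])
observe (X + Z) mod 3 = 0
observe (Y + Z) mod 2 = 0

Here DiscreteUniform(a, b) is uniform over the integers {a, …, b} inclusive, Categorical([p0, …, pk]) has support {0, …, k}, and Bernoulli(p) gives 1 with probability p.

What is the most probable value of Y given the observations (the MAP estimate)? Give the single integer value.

Enumerate traces; 8 have nonzero weight after conditioning:
  (X=0, W=0, Y=0, Z=0) weight 1/33
  (X=0, W=1, Y=0, Z=0) weight 1/165
  (X=1, W=0, Y=0, Z=2) weight 4/297
  (X=1, W=1, Y=0, Z=2) weight 4/1485
  (X=2, W=0, Y=1, Z=1) weight 2/99
  (X=2, W=1, Y=1, Z=1) weight 8/495
  (X=3, W=0, Y=0, Z=0) weight 4/99
  (X=3, W=1, Y=0, Z=0) weight 4/495
Group by Y:
  weight(Y=0) = 10/99
  weight(Y=1) = 2/55
Total weight = 10/99 + 2/55 = 68/495
P(Y=0 | obs) = 10/99 / 68/495 = 25/34
P(Y=1 | obs) = 2/55 / 68/495 = 9/34
argmax = 0

argmax_v P(Y = v | obs) = 0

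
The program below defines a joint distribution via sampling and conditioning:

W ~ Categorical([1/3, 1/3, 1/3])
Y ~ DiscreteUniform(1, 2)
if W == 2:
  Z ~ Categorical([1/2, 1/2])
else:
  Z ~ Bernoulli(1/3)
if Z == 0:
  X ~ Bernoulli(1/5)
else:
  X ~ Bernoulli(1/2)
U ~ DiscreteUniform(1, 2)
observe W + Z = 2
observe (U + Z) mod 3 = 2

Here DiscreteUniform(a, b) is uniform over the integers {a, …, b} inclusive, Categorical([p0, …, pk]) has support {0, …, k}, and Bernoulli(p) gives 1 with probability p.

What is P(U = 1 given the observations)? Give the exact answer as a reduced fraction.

P(U = 1 | obs) = 2/5

Enumerate traces; 8 have nonzero weight after conditioning:
  (W=1, Y=1, Z=1, X=0, U=1) weight 1/72
  (W=1, Y=1, Z=1, X=1, U=1) weight 1/72
  (W=1, Y=2, Z=1, X=0, U=1) weight 1/72
  (W=1, Y=2, Z=1, X=1, U=1) weight 1/72
  (W=2, Y=1, Z=0, X=0, U=2) weight 1/30
  (W=2, Y=1, Z=0, X=1, U=2) weight 1/120
  (W=2, Y=2, Z=0, X=0, U=2) weight 1/30
  (W=2, Y=2, Z=0, X=1, U=2) weight 1/120
Group by U:
  weight(U=1) = 1/18
  weight(U=2) = 1/12
Total weight = 1/18 + 1/12 = 5/36
P(U=1 | obs) = 1/18 / 5/36 = 2/5
P(U=2 | obs) = 1/12 / 5/36 = 3/5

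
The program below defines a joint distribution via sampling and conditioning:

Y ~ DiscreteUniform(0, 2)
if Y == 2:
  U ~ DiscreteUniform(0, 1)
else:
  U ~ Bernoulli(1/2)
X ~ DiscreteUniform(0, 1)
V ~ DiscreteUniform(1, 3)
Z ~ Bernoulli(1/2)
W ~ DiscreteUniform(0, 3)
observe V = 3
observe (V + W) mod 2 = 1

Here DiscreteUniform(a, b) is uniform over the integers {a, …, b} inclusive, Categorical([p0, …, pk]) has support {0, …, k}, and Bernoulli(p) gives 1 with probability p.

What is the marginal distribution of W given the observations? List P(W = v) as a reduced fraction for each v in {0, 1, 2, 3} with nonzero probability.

P(W=0) = 1/2, P(W=2) = 1/2

Enumerate traces; 48 have nonzero weight after conditioning:
  (Y=0, U=0, X=0, V=3, Z=0, W=0) weight 1/288
  (Y=0, U=0, X=0, V=3, Z=0, W=2) weight 1/288
  (Y=0, U=0, X=0, V=3, Z=1, W=0) weight 1/288
  (Y=0, U=0, X=0, V=3, Z=1, W=2) weight 1/288
  (Y=0, U=0, X=1, V=3, Z=0, W=0) weight 1/288
  (Y=0, U=0, X=1, V=3, Z=0, W=2) weight 1/288
  (Y=0, U=0, X=1, V=3, Z=1, W=0) weight 1/288
  (Y=0, U=0, X=1, V=3, Z=1, W=2) weight 1/288
  … 40 more
Group by W:
  weight(W=0) = 1/12
  weight(W=2) = 1/12
Total weight = 1/12 + 1/12 = 1/6
P(W=0 | obs) = 1/12 / 1/6 = 1/2
P(W=2 | obs) = 1/12 / 1/6 = 1/2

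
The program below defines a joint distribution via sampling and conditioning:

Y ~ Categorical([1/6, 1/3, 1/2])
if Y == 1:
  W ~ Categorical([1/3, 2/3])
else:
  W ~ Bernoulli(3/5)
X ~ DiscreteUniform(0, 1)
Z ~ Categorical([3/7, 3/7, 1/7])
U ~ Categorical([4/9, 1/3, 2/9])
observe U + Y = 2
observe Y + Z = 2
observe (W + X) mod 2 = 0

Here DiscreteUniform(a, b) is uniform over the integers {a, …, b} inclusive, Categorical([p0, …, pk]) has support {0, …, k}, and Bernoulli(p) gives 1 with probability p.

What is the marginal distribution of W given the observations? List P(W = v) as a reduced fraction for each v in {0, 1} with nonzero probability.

P(W=0) = 53/140, P(W=1) = 87/140

Enumerate traces; 6 have nonzero weight after conditioning:
  (Y=0, W=0, X=0, Z=2, U=2) weight 1/945
  (Y=0, W=1, X=1, Z=2, U=2) weight 1/630
  (Y=1, W=0, X=0, Z=1, U=1) weight 1/126
  (Y=1, W=1, X=1, Z=1, U=1) weight 1/63
  (Y=2, W=0, X=0, Z=0, U=0) weight 2/105
  (Y=2, W=1, X=1, Z=0, U=0) weight 1/35
Group by W:
  weight(W=0) = 53/1890
  weight(W=1) = 29/630
Total weight = 53/1890 + 29/630 = 2/27
P(W=0 | obs) = 53/1890 / 2/27 = 53/140
P(W=1 | obs) = 29/630 / 2/27 = 87/140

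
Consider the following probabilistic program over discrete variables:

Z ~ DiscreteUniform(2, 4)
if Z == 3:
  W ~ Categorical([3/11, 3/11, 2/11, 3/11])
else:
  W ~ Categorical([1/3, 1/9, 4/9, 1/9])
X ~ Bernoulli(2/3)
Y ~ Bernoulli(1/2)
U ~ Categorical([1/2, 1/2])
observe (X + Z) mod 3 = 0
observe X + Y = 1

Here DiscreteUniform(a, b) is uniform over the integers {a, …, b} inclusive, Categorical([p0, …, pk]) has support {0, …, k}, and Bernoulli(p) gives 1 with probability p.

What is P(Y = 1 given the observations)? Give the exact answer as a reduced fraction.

P(Y = 1 | obs) = 1/3

Enumerate traces; 16 have nonzero weight after conditioning:
  (Z=2, W=0, X=1, Y=0, U=0) weight 1/54
  (Z=2, W=0, X=1, Y=0, U=1) weight 1/54
  (Z=2, W=1, X=1, Y=0, U=0) weight 1/162
  (Z=2, W=1, X=1, Y=0, U=1) weight 1/162
  (Z=2, W=2, X=1, Y=0, U=0) weight 2/81
  (Z=2, W=2, X=1, Y=0, U=1) weight 2/81
  (Z=2, W=3, X=1, Y=0, U=0) weight 1/162
  (Z=2, W=3, X=1, Y=0, U=1) weight 1/162
  (Z=3, W=0, X=0, Y=1, U=0) weight 1/132
  … 7 more
Group by Y:
  weight(Y=0) = 1/9
  weight(Y=1) = 1/18
Total weight = 1/9 + 1/18 = 1/6
P(Y=0 | obs) = 1/9 / 1/6 = 2/3
P(Y=1 | obs) = 1/18 / 1/6 = 1/3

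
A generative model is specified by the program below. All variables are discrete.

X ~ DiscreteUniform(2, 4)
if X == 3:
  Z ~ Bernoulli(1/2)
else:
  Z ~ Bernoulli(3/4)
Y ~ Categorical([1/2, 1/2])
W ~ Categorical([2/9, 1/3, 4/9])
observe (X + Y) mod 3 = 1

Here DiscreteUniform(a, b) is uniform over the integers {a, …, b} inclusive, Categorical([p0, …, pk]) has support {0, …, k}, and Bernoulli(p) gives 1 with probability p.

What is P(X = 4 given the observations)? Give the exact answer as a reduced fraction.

P(X = 4 | obs) = 1/2

Enumerate traces; 12 have nonzero weight after conditioning:
  (X=3, Z=0, Y=1, W=0) weight 1/54
  (X=3, Z=0, Y=1, W=1) weight 1/36
  (X=3, Z=0, Y=1, W=2) weight 1/27
  (X=3, Z=1, Y=1, W=0) weight 1/54
  (X=3, Z=1, Y=1, W=1) weight 1/36
  (X=3, Z=1, Y=1, W=2) weight 1/27
  (X=4, Z=0, Y=0, W=0) weight 1/108
  (X=4, Z=0, Y=0, W=1) weight 1/72
  … 4 more
Group by X:
  weight(X=3) = 1/6
  weight(X=4) = 1/6
Total weight = 1/6 + 1/6 = 1/3
P(X=3 | obs) = 1/6 / 1/3 = 1/2
P(X=4 | obs) = 1/6 / 1/3 = 1/2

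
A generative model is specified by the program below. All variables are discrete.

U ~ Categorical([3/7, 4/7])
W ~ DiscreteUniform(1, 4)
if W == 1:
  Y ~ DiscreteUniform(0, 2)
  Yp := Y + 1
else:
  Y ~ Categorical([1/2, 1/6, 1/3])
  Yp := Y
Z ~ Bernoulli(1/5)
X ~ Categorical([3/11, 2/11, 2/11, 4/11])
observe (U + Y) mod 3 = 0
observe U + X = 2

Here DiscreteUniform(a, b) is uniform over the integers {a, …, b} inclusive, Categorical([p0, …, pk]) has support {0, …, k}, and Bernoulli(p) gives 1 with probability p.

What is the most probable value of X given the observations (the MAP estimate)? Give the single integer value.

Enumerate traces; 16 have nonzero weight after conditioning:
  (U=0, W=1, Y=0, Z=0, X=2) weight 2/385
  (U=0, W=1, Y=0, Z=1, X=2) weight 1/770
  (U=0, W=2, Y=0, Z=0, X=2) weight 3/385
  (U=0, W=2, Y=0, Z=1, X=2) weight 3/1540
  (U=0, W=3, Y=0, Z=0, X=2) weight 3/385
  (U=0, W=3, Y=0, Z=1, X=2) weight 3/1540
  (U=0, W=4, Y=0, Z=0, X=2) weight 3/385
  (U=0, W=4, Y=0, Z=1, X=2) weight 3/1540
  (U=1, W=1, Y=2, Z=0, X=1) weight 8/1155
  … 7 more
Group by X:
  weight(X=1) = 8/231
  weight(X=2) = 1/28
Total weight = 8/231 + 1/28 = 65/924
P(X=1 | obs) = 8/231 / 65/924 = 32/65
P(X=2 | obs) = 1/28 / 65/924 = 33/65
argmax = 2

argmax_v P(X = v | obs) = 2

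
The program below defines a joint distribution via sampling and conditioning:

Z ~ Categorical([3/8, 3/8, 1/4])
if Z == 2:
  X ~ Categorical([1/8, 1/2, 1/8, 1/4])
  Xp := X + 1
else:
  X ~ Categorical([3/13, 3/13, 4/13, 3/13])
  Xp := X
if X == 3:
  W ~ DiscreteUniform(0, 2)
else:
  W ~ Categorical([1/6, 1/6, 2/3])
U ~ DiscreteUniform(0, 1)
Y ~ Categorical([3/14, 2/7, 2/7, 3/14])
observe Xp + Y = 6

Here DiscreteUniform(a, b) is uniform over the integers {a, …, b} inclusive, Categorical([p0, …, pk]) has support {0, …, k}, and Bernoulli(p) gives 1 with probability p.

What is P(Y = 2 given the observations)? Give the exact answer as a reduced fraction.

P(Y = 2 | obs) = 104/359

Enumerate traces; 24 have nonzero weight after conditioning:
  (Z=0, X=3, W=0, U=0, Y=3) weight 9/2912
  (Z=0, X=3, W=0, U=1, Y=3) weight 9/2912
  (Z=0, X=3, W=1, U=0, Y=3) weight 9/2912
  (Z=0, X=3, W=1, U=1, Y=3) weight 9/2912
  (Z=0, X=3, W=2, U=0, Y=3) weight 9/2912
  (Z=0, X=3, W=2, U=1, Y=3) weight 9/2912
  (Z=1, X=3, W=0, U=0, Y=3) weight 9/2912
  (Z=1, X=3, W=0, U=1, Y=3) weight 9/2912
  (Z=2, X=3, W=0, U=0, Y=2) weight 1/336
  … 15 more
Group by Y:
  weight(Y=2) = 1/56
  weight(Y=3) = 255/5824
Total weight = 1/56 + 255/5824 = 359/5824
P(Y=2 | obs) = 1/56 / 359/5824 = 104/359
P(Y=3 | obs) = 255/5824 / 359/5824 = 255/359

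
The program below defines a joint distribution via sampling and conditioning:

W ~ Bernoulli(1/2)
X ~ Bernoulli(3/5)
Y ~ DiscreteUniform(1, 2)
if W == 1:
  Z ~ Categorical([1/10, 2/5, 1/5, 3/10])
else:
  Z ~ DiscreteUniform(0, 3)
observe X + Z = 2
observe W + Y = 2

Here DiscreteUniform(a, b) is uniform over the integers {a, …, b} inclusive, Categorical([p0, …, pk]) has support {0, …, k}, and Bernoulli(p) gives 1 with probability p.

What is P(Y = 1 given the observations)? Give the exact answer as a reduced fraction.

P(Y = 1 | obs) = 32/57

Enumerate traces; 4 have nonzero weight after conditioning:
  (W=0, X=0, Y=2, Z=2) weight 1/40
  (W=0, X=1, Y=2, Z=1) weight 3/80
  (W=1, X=0, Y=1, Z=2) weight 1/50
  (W=1, X=1, Y=1, Z=1) weight 3/50
Group by Y:
  weight(Y=1) = 2/25
  weight(Y=2) = 1/16
Total weight = 2/25 + 1/16 = 57/400
P(Y=1 | obs) = 2/25 / 57/400 = 32/57
P(Y=2 | obs) = 1/16 / 57/400 = 25/57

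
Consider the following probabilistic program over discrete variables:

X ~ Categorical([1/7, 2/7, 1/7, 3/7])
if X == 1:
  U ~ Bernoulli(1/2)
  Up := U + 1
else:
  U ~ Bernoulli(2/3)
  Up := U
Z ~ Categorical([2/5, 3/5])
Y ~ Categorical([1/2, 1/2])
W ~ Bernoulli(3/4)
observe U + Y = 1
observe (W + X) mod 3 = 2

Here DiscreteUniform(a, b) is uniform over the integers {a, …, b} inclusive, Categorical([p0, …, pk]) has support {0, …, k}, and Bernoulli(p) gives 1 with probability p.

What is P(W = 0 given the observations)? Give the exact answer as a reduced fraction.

P(W = 0 | obs) = 1/7

Enumerate traces; 8 have nonzero weight after conditioning:
  (X=1, U=0, Z=0, Y=1, W=1) weight 3/140
  (X=1, U=0, Z=1, Y=1, W=1) weight 9/280
  (X=1, U=1, Z=0, Y=0, W=1) weight 3/140
  (X=1, U=1, Z=1, Y=0, W=1) weight 9/280
  (X=2, U=0, Z=0, Y=1, W=0) weight 1/420
  (X=2, U=0, Z=1, Y=1, W=0) weight 1/280
  (X=2, U=1, Z=0, Y=0, W=0) weight 1/210
  (X=2, U=1, Z=1, Y=0, W=0) weight 1/140
Group by W:
  weight(W=0) = 1/56
  weight(W=1) = 3/28
Total weight = 1/56 + 3/28 = 1/8
P(W=0 | obs) = 1/56 / 1/8 = 1/7
P(W=1 | obs) = 3/28 / 1/8 = 6/7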